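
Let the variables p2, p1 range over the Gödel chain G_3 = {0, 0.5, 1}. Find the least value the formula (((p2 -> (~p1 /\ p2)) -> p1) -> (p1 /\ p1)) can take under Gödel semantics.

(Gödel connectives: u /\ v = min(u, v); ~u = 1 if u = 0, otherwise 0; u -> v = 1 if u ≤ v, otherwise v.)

0.50

The minimum is attained at p2 = 0.5, p1 = 0.5:
  ~p1: Gödel ¬ of 0.5 = 0 (operand ≠ 0)
  (~p1 /\ p2) = min(0, 0.5) = 0
  (p2 -> (~p1 /\ p2)): 0.5 > 0, so result = 0
  ((p2 -> (~p1 /\ p2)) -> p1): 0 ≤ 0.5, so result = 1
  (p1 /\ p1) = min(0.5, 0.5) = 0.5
  (((p2 -> (~p1 /\ p2)) -> p1) -> (p1 /\ p1)): 1 > 0.5, so result = 0.5
Checking all 9 assignments confirms none give a value below 0.50.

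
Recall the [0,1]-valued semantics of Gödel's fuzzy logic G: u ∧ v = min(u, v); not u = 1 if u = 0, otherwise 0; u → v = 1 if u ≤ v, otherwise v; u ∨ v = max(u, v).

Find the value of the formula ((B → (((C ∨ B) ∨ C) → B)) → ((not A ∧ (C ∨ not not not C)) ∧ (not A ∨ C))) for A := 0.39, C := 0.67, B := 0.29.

0.00

(C ∨ B) = max(0.67, 0.29) = 0.67
((C ∨ B) ∨ C) = max(0.67, 0.67) = 0.67
(((C ∨ B) ∨ C) → B): 0.67 > 0.29, so result = 0.29
(B → (((C ∨ B) ∨ C) → B)): 0.29 ≤ 0.29, so result = 1
not A: Gödel ¬ of 0.39 = 0 (operand ≠ 0)
not C: Gödel ¬ of 0.67 = 0 (operand ≠ 0)
not not C: Gödel ¬ of 0 = 1 (operand is 0)
not not not C: Gödel ¬ of 1 = 0 (operand ≠ 0)
(C ∨ not not not C) = max(0.67, 0) = 0.67
(not A ∧ (C ∨ not not not C)) = min(0, 0.67) = 0
not A: Gödel ¬ of 0.39 = 0 (operand ≠ 0)
(not A ∨ C) = max(0, 0.67) = 0.67
((not A ∧ (C ∨ not not not C)) ∧ (not A ∨ C)) = min(0, 0.67) = 0
((B → (((C ∨ B) ∨ C) → B)) → ((not A ∧ (C ∨ not not not C)) ∧ (not A ∨ C))): 1 > 0, so result = 0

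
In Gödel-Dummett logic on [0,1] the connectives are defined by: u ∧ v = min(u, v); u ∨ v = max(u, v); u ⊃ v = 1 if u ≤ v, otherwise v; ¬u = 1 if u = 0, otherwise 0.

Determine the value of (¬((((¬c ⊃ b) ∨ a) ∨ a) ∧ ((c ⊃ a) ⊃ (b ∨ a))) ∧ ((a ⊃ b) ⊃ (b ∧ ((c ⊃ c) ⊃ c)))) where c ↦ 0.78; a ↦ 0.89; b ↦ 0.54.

¬c: Gödel ¬ of 0.78 = 0 (operand ≠ 0)
(¬c ⊃ b): 0 ≤ 0.54, so result = 1
((¬c ⊃ b) ∨ a) = max(1, 0.89) = 1
(((¬c ⊃ b) ∨ a) ∨ a) = max(1, 0.89) = 1
(c ⊃ a): 0.78 ≤ 0.89, so result = 1
(b ∨ a) = max(0.54, 0.89) = 0.89
((c ⊃ a) ⊃ (b ∨ a)): 1 > 0.89, so result = 0.89
((((¬c ⊃ b) ∨ a) ∨ a) ∧ ((c ⊃ a) ⊃ (b ∨ a))) = min(1, 0.89) = 0.89
¬((((¬c ⊃ b) ∨ a) ∨ a) ∧ ((c ⊃ a) ⊃ (b ∨ a))): Gödel ¬ of 0.89 = 0 (operand ≠ 0)
(a ⊃ b): 0.89 > 0.54, so result = 0.54
(c ⊃ c): 0.78 ≤ 0.78, so result = 1
((c ⊃ c) ⊃ c): 1 > 0.78, so result = 0.78
(b ∧ ((c ⊃ c) ⊃ c)) = min(0.54, 0.78) = 0.54
((a ⊃ b) ⊃ (b ∧ ((c ⊃ c) ⊃ c))): 0.54 ≤ 0.54, so result = 1
(¬((((¬c ⊃ b) ∨ a) ∨ a) ∧ ((c ⊃ a) ⊃ (b ∨ a))) ∧ ((a ⊃ b) ⊃ (b ∧ ((c ⊃ c) ⊃ c)))) = min(0, 1) = 0

0.00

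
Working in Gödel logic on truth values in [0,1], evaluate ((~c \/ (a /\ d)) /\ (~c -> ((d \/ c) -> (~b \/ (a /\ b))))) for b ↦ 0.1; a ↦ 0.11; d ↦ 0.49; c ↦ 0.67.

0.11

~c: Gödel ¬ of 0.67 = 0 (operand ≠ 0)
(a /\ d) = min(0.11, 0.49) = 0.11
(~c \/ (a /\ d)) = max(0, 0.11) = 0.11
~c: Gödel ¬ of 0.67 = 0 (operand ≠ 0)
(d \/ c) = max(0.49, 0.67) = 0.67
~b: Gödel ¬ of 0.1 = 0 (operand ≠ 0)
(a /\ b) = min(0.11, 0.1) = 0.1
(~b \/ (a /\ b)) = max(0, 0.1) = 0.1
((d \/ c) -> (~b \/ (a /\ b))): 0.67 > 0.1, so result = 0.1
(~c -> ((d \/ c) -> (~b \/ (a /\ b)))): 0 ≤ 0.1, so result = 1
((~c \/ (a /\ d)) /\ (~c -> ((d \/ c) -> (~b \/ (a /\ b))))) = min(0.11, 1) = 0.11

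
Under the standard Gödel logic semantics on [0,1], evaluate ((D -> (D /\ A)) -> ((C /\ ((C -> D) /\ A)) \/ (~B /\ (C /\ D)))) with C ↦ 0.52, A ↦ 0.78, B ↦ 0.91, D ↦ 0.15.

0.15

(D /\ A) = min(0.15, 0.78) = 0.15
(D -> (D /\ A)): 0.15 ≤ 0.15, so result = 1
(C -> D): 0.52 > 0.15, so result = 0.15
((C -> D) /\ A) = min(0.15, 0.78) = 0.15
(C /\ ((C -> D) /\ A)) = min(0.52, 0.15) = 0.15
~B: Gödel ¬ of 0.91 = 0 (operand ≠ 0)
(C /\ D) = min(0.52, 0.15) = 0.15
(~B /\ (C /\ D)) = min(0, 0.15) = 0
((C /\ ((C -> D) /\ A)) \/ (~B /\ (C /\ D))) = max(0.15, 0) = 0.15
((D -> (D /\ A)) -> ((C /\ ((C -> D) /\ A)) \/ (~B /\ (C /\ D)))): 1 > 0.15, so result = 0.15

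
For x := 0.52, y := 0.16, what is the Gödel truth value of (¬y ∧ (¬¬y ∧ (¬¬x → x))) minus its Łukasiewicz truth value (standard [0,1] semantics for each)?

-0.16

Gödel evaluation:
  ¬y: Gödel ¬ of 0.16 = 0 (operand ≠ 0)
  ¬y: Gödel ¬ of 0.16 = 0 (operand ≠ 0)
  ¬¬y: Gödel ¬ of 0 = 1 (operand is 0)
  ¬x: Gödel ¬ of 0.52 = 0 (operand ≠ 0)
  ¬¬x: Gödel ¬ of 0 = 1 (operand is 0)
  (¬¬x → x): 1 > 0.52, so result = 0.52
  (¬¬y ∧ (¬¬x → x)) = min(1, 0.52) = 0.52
  (¬y ∧ (¬¬y ∧ (¬¬x → x))) = min(0, 0.52) = 0
  Gödel value = 0
Łukasiewicz evaluation:
  ¬y: Łukasiewicz ¬ gives 1 − 0.16 = 0.84
  ¬y: Łukasiewicz ¬ gives 1 − 0.16 = 0.84
  ¬¬y: Łukasiewicz ¬ gives 1 − 0.84 = 0.16
  ¬x: Łukasiewicz ¬ gives 1 − 0.52 = 0.48
  ¬¬x: Łukasiewicz ¬ gives 1 − 0.48 = 0.52
  (¬¬x → x): min(1, 1 − 0.52 + 0.52) = 1
  (¬¬y ∧ (¬¬x → x)) = min(0.16, 1) = 0.16
  (¬y ∧ (¬¬y ∧ (¬¬x → x))) = min(0.84, 0.16) = 0.16
  Łukasiewicz value = 0.16
Difference: 0 − 0.16 = -0.16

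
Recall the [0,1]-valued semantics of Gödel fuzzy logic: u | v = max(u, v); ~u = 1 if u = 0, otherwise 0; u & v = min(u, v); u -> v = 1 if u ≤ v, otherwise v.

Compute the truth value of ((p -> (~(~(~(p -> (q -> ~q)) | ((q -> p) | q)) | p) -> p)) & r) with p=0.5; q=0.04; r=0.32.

~q: Gödel ¬ of 0.04 = 0 (operand ≠ 0)
(q -> ~q): 0.04 > 0, so result = 0
(p -> (q -> ~q)): 0.5 > 0, so result = 0
~(p -> (q -> ~q)): Gödel ¬ of 0 = 1 (operand is 0)
(q -> p): 0.04 ≤ 0.5, so result = 1
((q -> p) | q) = max(1, 0.04) = 1
(~(p -> (q -> ~q)) | ((q -> p) | q)) = max(1, 1) = 1
~(~(p -> (q -> ~q)) | ((q -> p) | q)): Gödel ¬ of 1 = 0 (operand ≠ 0)
(~(~(p -> (q -> ~q)) | ((q -> p) | q)) | p) = max(0, 0.5) = 0.5
~(~(~(p -> (q -> ~q)) | ((q -> p) | q)) | p): Gödel ¬ of 0.5 = 0 (operand ≠ 0)
(~(~(~(p -> (q -> ~q)) | ((q -> p) | q)) | p) -> p): 0 ≤ 0.5, so result = 1
(p -> (~(~(~(p -> (q -> ~q)) | ((q -> p) | q)) | p) -> p)): 0.5 ≤ 1, so result = 1
((p -> (~(~(~(p -> (q -> ~q)) | ((q -> p) | q)) | p) -> p)) & r) = min(1, 0.32) = 0.32

0.32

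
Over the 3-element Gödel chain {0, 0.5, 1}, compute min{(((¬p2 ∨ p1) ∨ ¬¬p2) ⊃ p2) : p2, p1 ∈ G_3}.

0.00

The minimum is attained at p2 = 0, p1 = 0:
  ¬p2: Gödel ¬ of 0 = 1 (operand is 0)
  (¬p2 ∨ p1) = max(1, 0) = 1
  ¬p2: Gödel ¬ of 0 = 1 (operand is 0)
  ¬¬p2: Gödel ¬ of 1 = 0 (operand ≠ 0)
  ((¬p2 ∨ p1) ∨ ¬¬p2) = max(1, 0) = 1
  (((¬p2 ∨ p1) ∨ ¬¬p2) ⊃ p2): 1 > 0, so result = 0
Checking all 9 assignments confirms none give a value below 0.00.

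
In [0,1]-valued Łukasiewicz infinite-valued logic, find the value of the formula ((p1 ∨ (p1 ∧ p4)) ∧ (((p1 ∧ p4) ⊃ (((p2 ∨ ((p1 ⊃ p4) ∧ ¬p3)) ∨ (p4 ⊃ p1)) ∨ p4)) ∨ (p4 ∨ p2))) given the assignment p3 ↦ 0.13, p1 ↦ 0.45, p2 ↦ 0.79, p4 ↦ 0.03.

(p1 ∧ p4) = min(0.45, 0.03) = 0.03
(p1 ∨ (p1 ∧ p4)) = max(0.45, 0.03) = 0.45
(p1 ∧ p4) = min(0.45, 0.03) = 0.03
(p1 ⊃ p4): min(1, 1 − 0.45 + 0.03) = 0.58
¬p3: Łukasiewicz ¬ gives 1 − 0.13 = 0.87
((p1 ⊃ p4) ∧ ¬p3) = min(0.58, 0.87) = 0.58
(p2 ∨ ((p1 ⊃ p4) ∧ ¬p3)) = max(0.79, 0.58) = 0.79
(p4 ⊃ p1): min(1, 1 − 0.03 + 0.45) = 1
((p2 ∨ ((p1 ⊃ p4) ∧ ¬p3)) ∨ (p4 ⊃ p1)) = max(0.79, 1) = 1
(((p2 ∨ ((p1 ⊃ p4) ∧ ¬p3)) ∨ (p4 ⊃ p1)) ∨ p4) = max(1, 0.03) = 1
((p1 ∧ p4) ⊃ (((p2 ∨ ((p1 ⊃ p4) ∧ ¬p3)) ∨ (p4 ⊃ p1)) ∨ p4)): min(1, 1 − 0.03 + 1) = 1
(p4 ∨ p2) = max(0.03, 0.79) = 0.79
(((p1 ∧ p4) ⊃ (((p2 ∨ ((p1 ⊃ p4) ∧ ¬p3)) ∨ (p4 ⊃ p1)) ∨ p4)) ∨ (p4 ∨ p2)) = max(1, 0.79) = 1
((p1 ∨ (p1 ∧ p4)) ∧ (((p1 ∧ p4) ⊃ (((p2 ∨ ((p1 ⊃ p4) ∧ ¬p3)) ∨ (p4 ⊃ p1)) ∨ p4)) ∨ (p4 ∨ p2))) = min(0.45, 1) = 0.45

0.45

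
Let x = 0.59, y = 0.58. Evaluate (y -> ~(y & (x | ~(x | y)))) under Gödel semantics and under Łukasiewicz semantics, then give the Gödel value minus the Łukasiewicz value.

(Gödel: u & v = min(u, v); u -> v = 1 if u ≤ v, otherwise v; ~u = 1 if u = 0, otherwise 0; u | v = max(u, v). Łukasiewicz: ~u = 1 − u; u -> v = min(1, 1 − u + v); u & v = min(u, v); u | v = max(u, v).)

-0.84

Gödel evaluation:
  (x | y) = max(0.59, 0.58) = 0.59
  ~(x | y): Gödel ¬ of 0.59 = 0 (operand ≠ 0)
  (x | ~(x | y)) = max(0.59, 0) = 0.59
  (y & (x | ~(x | y))) = min(0.58, 0.59) = 0.58
  ~(y & (x | ~(x | y))): Gödel ¬ of 0.58 = 0 (operand ≠ 0)
  (y -> ~(y & (x | ~(x | y)))): 0.58 > 0, so result = 0
  Gödel value = 0
Łukasiewicz evaluation:
  (x | y) = max(0.59, 0.58) = 0.59
  ~(x | y): Łukasiewicz ¬ gives 1 − 0.59 = 0.41
  (x | ~(x | y)) = max(0.59, 0.41) = 0.59
  (y & (x | ~(x | y))) = min(0.58, 0.59) = 0.58
  ~(y & (x | ~(x | y))): Łukasiewicz ¬ gives 1 − 0.58 = 0.42
  (y -> ~(y & (x | ~(x | y)))): min(1, 1 − 0.58 + 0.42) = 0.84
  Łukasiewicz value = 0.84
Difference: 0 − 0.84 = -0.84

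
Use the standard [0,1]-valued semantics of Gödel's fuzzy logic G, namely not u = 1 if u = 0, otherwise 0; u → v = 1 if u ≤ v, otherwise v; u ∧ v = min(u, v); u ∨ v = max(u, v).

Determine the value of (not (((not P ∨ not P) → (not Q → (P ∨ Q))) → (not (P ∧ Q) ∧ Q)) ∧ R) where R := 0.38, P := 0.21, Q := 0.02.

not P: Gödel ¬ of 0.21 = 0 (operand ≠ 0)
not P: Gödel ¬ of 0.21 = 0 (operand ≠ 0)
(not P ∨ not P) = max(0, 0) = 0
not Q: Gödel ¬ of 0.02 = 0 (operand ≠ 0)
(P ∨ Q) = max(0.21, 0.02) = 0.21
(not Q → (P ∨ Q)): 0 ≤ 0.21, so result = 1
((not P ∨ not P) → (not Q → (P ∨ Q))): 0 ≤ 1, so result = 1
(P ∧ Q) = min(0.21, 0.02) = 0.02
not (P ∧ Q): Gödel ¬ of 0.02 = 0 (operand ≠ 0)
(not (P ∧ Q) ∧ Q) = min(0, 0.02) = 0
(((not P ∨ not P) → (not Q → (P ∨ Q))) → (not (P ∧ Q) ∧ Q)): 1 > 0, so result = 0
not (((not P ∨ not P) → (not Q → (P ∨ Q))) → (not (P ∧ Q) ∧ Q)): Gödel ¬ of 0 = 1 (operand is 0)
(not (((not P ∨ not P) → (not Q → (P ∨ Q))) → (not (P ∧ Q) ∧ Q)) ∧ R) = min(1, 0.38) = 0.38

0.38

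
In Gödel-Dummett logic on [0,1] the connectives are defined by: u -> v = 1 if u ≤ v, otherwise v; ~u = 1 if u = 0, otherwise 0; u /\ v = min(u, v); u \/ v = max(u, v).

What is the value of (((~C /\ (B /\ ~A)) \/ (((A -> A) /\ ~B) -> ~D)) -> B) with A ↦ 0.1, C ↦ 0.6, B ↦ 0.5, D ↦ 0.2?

~C: Gödel ¬ of 0.6 = 0 (operand ≠ 0)
~A: Gödel ¬ of 0.1 = 0 (operand ≠ 0)
(B /\ ~A) = min(0.5, 0) = 0
(~C /\ (B /\ ~A)) = min(0, 0) = 0
(A -> A): 0.1 ≤ 0.1, so result = 1
~B: Gödel ¬ of 0.5 = 0 (operand ≠ 0)
((A -> A) /\ ~B) = min(1, 0) = 0
~D: Gödel ¬ of 0.2 = 0 (operand ≠ 0)
(((A -> A) /\ ~B) -> ~D): 0 ≤ 0, so result = 1
((~C /\ (B /\ ~A)) \/ (((A -> A) /\ ~B) -> ~D)) = max(0, 1) = 1
(((~C /\ (B /\ ~A)) \/ (((A -> A) /\ ~B) -> ~D)) -> B): 1 > 0.5, so result = 0.5

0.50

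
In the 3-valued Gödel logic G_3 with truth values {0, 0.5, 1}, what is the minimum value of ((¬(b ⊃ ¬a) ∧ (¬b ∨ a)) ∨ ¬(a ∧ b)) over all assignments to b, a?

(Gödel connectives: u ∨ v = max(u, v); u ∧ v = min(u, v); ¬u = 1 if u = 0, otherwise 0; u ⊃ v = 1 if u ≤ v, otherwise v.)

The minimum is attained at b = 0.5, a = 0.5:
  ¬a: Gödel ¬ of 0.5 = 0 (operand ≠ 0)
  (b ⊃ ¬a): 0.5 > 0, so result = 0
  ¬(b ⊃ ¬a): Gödel ¬ of 0 = 1 (operand is 0)
  ¬b: Gödel ¬ of 0.5 = 0 (operand ≠ 0)
  (¬b ∨ a) = max(0, 0.5) = 0.5
  (¬(b ⊃ ¬a) ∧ (¬b ∨ a)) = min(1, 0.5) = 0.5
  (a ∧ b) = min(0.5, 0.5) = 0.5
  ¬(a ∧ b): Gödel ¬ of 0.5 = 0 (operand ≠ 0)
  ((¬(b ⊃ ¬a) ∧ (¬b ∨ a)) ∨ ¬(a ∧ b)) = max(0.5, 0) = 0.5
Checking all 9 assignments confirms none give a value below 0.50.

0.50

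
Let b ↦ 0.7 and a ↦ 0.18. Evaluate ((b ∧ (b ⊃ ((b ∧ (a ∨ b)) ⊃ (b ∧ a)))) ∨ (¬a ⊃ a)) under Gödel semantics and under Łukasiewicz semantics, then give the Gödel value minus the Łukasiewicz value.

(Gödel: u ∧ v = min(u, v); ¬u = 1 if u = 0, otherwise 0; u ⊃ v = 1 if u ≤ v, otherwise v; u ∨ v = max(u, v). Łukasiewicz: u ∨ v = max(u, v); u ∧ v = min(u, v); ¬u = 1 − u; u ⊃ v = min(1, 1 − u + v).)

0.30

Gödel evaluation:
  (a ∨ b) = max(0.18, 0.7) = 0.7
  (b ∧ (a ∨ b)) = min(0.7, 0.7) = 0.7
  (b ∧ a) = min(0.7, 0.18) = 0.18
  ((b ∧ (a ∨ b)) ⊃ (b ∧ a)): 0.7 > 0.18, so result = 0.18
  (b ⊃ ((b ∧ (a ∨ b)) ⊃ (b ∧ a))): 0.7 > 0.18, so result = 0.18
  (b ∧ (b ⊃ ((b ∧ (a ∨ b)) ⊃ (b ∧ a)))) = min(0.7, 0.18) = 0.18
  ¬a: Gödel ¬ of 0.18 = 0 (operand ≠ 0)
  (¬a ⊃ a): 0 ≤ 0.18, so result = 1
  ((b ∧ (b ⊃ ((b ∧ (a ∨ b)) ⊃ (b ∧ a)))) ∨ (¬a ⊃ a)) = max(0.18, 1) = 1
  Gödel value = 1
Łukasiewicz evaluation:
  (a ∨ b) = max(0.18, 0.7) = 0.7
  (b ∧ (a ∨ b)) = min(0.7, 0.7) = 0.7
  (b ∧ a) = min(0.7, 0.18) = 0.18
  ((b ∧ (a ∨ b)) ⊃ (b ∧ a)): min(1, 1 − 0.7 + 0.18) = 0.48
  (b ⊃ ((b ∧ (a ∨ b)) ⊃ (b ∧ a))): min(1, 1 − 0.7 + 0.48) = 0.78
  (b ∧ (b ⊃ ((b ∧ (a ∨ b)) ⊃ (b ∧ a)))) = min(0.7, 0.78) = 0.7
  ¬a: Łukasiewicz ¬ gives 1 − 0.18 = 0.82
  (¬a ⊃ a): min(1, 1 − 0.82 + 0.18) = 0.36
  ((b ∧ (b ⊃ ((b ∧ (a ∨ b)) ⊃ (b ∧ a)))) ∨ (¬a ⊃ a)) = max(0.7, 0.36) = 0.7
  Łukasiewicz value = 0.7
Difference: 1 − 0.7 = 0.30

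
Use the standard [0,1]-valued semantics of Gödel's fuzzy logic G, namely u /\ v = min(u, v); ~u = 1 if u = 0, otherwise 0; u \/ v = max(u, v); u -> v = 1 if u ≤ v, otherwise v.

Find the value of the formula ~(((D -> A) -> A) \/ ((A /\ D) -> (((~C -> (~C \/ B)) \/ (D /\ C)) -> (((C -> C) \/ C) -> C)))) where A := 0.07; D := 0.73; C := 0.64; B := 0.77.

(D -> A): 0.73 > 0.07, so result = 0.07
((D -> A) -> A): 0.07 ≤ 0.07, so result = 1
(A /\ D) = min(0.07, 0.73) = 0.07
~C: Gödel ¬ of 0.64 = 0 (operand ≠ 0)
~C: Gödel ¬ of 0.64 = 0 (operand ≠ 0)
(~C \/ B) = max(0, 0.77) = 0.77
(~C -> (~C \/ B)): 0 ≤ 0.77, so result = 1
(D /\ C) = min(0.73, 0.64) = 0.64
((~C -> (~C \/ B)) \/ (D /\ C)) = max(1, 0.64) = 1
(C -> C): 0.64 ≤ 0.64, so result = 1
((C -> C) \/ C) = max(1, 0.64) = 1
(((C -> C) \/ C) -> C): 1 > 0.64, so result = 0.64
(((~C -> (~C \/ B)) \/ (D /\ C)) -> (((C -> C) \/ C) -> C)): 1 > 0.64, so result = 0.64
((A /\ D) -> (((~C -> (~C \/ B)) \/ (D /\ C)) -> (((C -> C) \/ C) -> C))): 0.07 ≤ 0.64, so result = 1
(((D -> A) -> A) \/ ((A /\ D) -> (((~C -> (~C \/ B)) \/ (D /\ C)) -> (((C -> C) \/ C) -> C)))) = max(1, 1) = 1
~(((D -> A) -> A) \/ ((A /\ D) -> (((~C -> (~C \/ B)) \/ (D /\ C)) -> (((C -> C) \/ C) -> C)))): Gödel ¬ of 1 = 0 (operand ≠ 0)

0.00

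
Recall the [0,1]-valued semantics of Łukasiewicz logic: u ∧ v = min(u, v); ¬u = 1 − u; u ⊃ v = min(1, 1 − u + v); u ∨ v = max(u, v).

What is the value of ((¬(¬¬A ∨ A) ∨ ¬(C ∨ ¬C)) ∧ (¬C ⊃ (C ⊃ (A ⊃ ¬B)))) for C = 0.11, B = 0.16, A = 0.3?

¬A: Łukasiewicz ¬ gives 1 − 0.3 = 0.7
¬¬A: Łukasiewicz ¬ gives 1 − 0.7 = 0.3
(¬¬A ∨ A) = max(0.3, 0.3) = 0.3
¬(¬¬A ∨ A): Łukasiewicz ¬ gives 1 − 0.3 = 0.7
¬C: Łukasiewicz ¬ gives 1 − 0.11 = 0.89
(C ∨ ¬C) = max(0.11, 0.89) = 0.89
¬(C ∨ ¬C): Łukasiewicz ¬ gives 1 − 0.89 = 0.11
(¬(¬¬A ∨ A) ∨ ¬(C ∨ ¬C)) = max(0.7, 0.11) = 0.7
¬C: Łukasiewicz ¬ gives 1 − 0.11 = 0.89
¬B: Łukasiewicz ¬ gives 1 − 0.16 = 0.84
(A ⊃ ¬B): min(1, 1 − 0.3 + 0.84) = 1
(C ⊃ (A ⊃ ¬B)): min(1, 1 − 0.11 + 1) = 1
(¬C ⊃ (C ⊃ (A ⊃ ¬B))): min(1, 1 − 0.89 + 1) = 1
((¬(¬¬A ∨ A) ∨ ¬(C ∨ ¬C)) ∧ (¬C ⊃ (C ⊃ (A ⊃ ¬B)))) = min(0.7, 1) = 0.7

0.70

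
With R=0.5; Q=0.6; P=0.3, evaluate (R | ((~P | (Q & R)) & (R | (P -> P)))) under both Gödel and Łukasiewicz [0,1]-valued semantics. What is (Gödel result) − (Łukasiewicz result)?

Gödel evaluation:
  ~P: Gödel ¬ of 0.3 = 0 (operand ≠ 0)
  (Q & R) = min(0.6, 0.5) = 0.5
  (~P | (Q & R)) = max(0, 0.5) = 0.5
  (P -> P): 0.3 ≤ 0.3, so result = 1
  (R | (P -> P)) = max(0.5, 1) = 1
  ((~P | (Q & R)) & (R | (P -> P))) = min(0.5, 1) = 0.5
  (R | ((~P | (Q & R)) & (R | (P -> P)))) = max(0.5, 0.5) = 0.5
  Gödel value = 0.5
Łukasiewicz evaluation:
  ~P: Łukasiewicz ¬ gives 1 − 0.3 = 0.7
  (Q & R) = min(0.6, 0.5) = 0.5
  (~P | (Q & R)) = max(0.7, 0.5) = 0.7
  (P -> P): min(1, 1 − 0.3 + 0.3) = 1
  (R | (P -> P)) = max(0.5, 1) = 1
  ((~P | (Q & R)) & (R | (P -> P))) = min(0.7, 1) = 0.7
  (R | ((~P | (Q & R)) & (R | (P -> P)))) = max(0.5, 0.7) = 0.7
  Łukasiewicz value = 0.7
Difference: 0.5 − 0.7 = -0.20

-0.20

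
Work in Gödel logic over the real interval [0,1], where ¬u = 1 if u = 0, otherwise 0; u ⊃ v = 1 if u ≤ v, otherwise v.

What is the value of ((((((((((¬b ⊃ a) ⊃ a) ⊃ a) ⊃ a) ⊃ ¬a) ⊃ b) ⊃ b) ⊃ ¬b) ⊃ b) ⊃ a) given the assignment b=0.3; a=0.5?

0.50

¬b: Gödel ¬ of 0.3 = 0 (operand ≠ 0)
(¬b ⊃ a): 0 ≤ 0.5, so result = 1
((¬b ⊃ a) ⊃ a): 1 > 0.5, so result = 0.5
(((¬b ⊃ a) ⊃ a) ⊃ a): 0.5 ≤ 0.5, so result = 1
((((¬b ⊃ a) ⊃ a) ⊃ a) ⊃ a): 1 > 0.5, so result = 0.5
¬a: Gödel ¬ of 0.5 = 0 (operand ≠ 0)
(((((¬b ⊃ a) ⊃ a) ⊃ a) ⊃ a) ⊃ ¬a): 0.5 > 0, so result = 0
((((((¬b ⊃ a) ⊃ a) ⊃ a) ⊃ a) ⊃ ¬a) ⊃ b): 0 ≤ 0.3, so result = 1
(((((((¬b ⊃ a) ⊃ a) ⊃ a) ⊃ a) ⊃ ¬a) ⊃ b) ⊃ b): 1 > 0.3, so result = 0.3
¬b: Gödel ¬ of 0.3 = 0 (operand ≠ 0)
((((((((¬b ⊃ a) ⊃ a) ⊃ a) ⊃ a) ⊃ ¬a) ⊃ b) ⊃ b) ⊃ ¬b): 0.3 > 0, so result = 0
(((((((((¬b ⊃ a) ⊃ a) ⊃ a) ⊃ a) ⊃ ¬a) ⊃ b) ⊃ b) ⊃ ¬b) ⊃ b): 0 ≤ 0.3, so result = 1
((((((((((¬b ⊃ a) ⊃ a) ⊃ a) ⊃ a) ⊃ ¬a) ⊃ b) ⊃ b) ⊃ ¬b) ⊃ b) ⊃ a): 1 > 0.5, so result = 0.5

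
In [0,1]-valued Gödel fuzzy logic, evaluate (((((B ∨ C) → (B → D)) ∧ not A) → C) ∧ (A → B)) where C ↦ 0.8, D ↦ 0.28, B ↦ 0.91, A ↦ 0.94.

0.91

(B ∨ C) = max(0.91, 0.8) = 0.91
(B → D): 0.91 > 0.28, so result = 0.28
((B ∨ C) → (B → D)): 0.91 > 0.28, so result = 0.28
not A: Gödel ¬ of 0.94 = 0 (operand ≠ 0)
(((B ∨ C) → (B → D)) ∧ not A) = min(0.28, 0) = 0
((((B ∨ C) → (B → D)) ∧ not A) → C): 0 ≤ 0.8, so result = 1
(A → B): 0.94 > 0.91, so result = 0.91
(((((B ∨ C) → (B → D)) ∧ not A) → C) ∧ (A → B)) = min(1, 0.91) = 0.91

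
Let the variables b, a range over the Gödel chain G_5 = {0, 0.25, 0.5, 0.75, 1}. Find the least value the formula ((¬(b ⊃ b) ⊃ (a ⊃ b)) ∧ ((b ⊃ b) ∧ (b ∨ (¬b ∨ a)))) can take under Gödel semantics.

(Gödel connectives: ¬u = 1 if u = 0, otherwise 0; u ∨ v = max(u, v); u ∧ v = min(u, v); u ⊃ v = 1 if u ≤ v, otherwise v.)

The minimum is attained at b = 0.25, a = 0:
  (b ⊃ b): 0.25 ≤ 0.25, so result = 1
  ¬(b ⊃ b): Gödel ¬ of 1 = 0 (operand ≠ 0)
  (a ⊃ b): 0 ≤ 0.25, so result = 1
  (¬(b ⊃ b) ⊃ (a ⊃ b)): 0 ≤ 1, so result = 1
  (b ⊃ b): 0.25 ≤ 0.25, so result = 1
  ¬b: Gödel ¬ of 0.25 = 0 (operand ≠ 0)
  (¬b ∨ a) = max(0, 0) = 0
  (b ∨ (¬b ∨ a)) = max(0.25, 0) = 0.25
  ((b ⊃ b) ∧ (b ∨ (¬b ∨ a))) = min(1, 0.25) = 0.25
  ((¬(b ⊃ b) ⊃ (a ⊃ b)) ∧ ((b ⊃ b) ∧ (b ∨ (¬b ∨ a)))) = min(1, 0.25) = 0.25
Checking all 25 assignments confirms none give a value below 0.25.

0.25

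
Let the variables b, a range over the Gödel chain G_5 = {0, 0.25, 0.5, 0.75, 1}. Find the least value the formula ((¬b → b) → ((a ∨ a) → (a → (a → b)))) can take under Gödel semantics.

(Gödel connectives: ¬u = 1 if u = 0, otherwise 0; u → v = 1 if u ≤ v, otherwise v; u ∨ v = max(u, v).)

0.25

The minimum is attained at b = 0.25, a = 0.5:
  ¬b: Gödel ¬ of 0.25 = 0 (operand ≠ 0)
  (¬b → b): 0 ≤ 0.25, so result = 1
  (a ∨ a) = max(0.5, 0.5) = 0.5
  (a → b): 0.5 > 0.25, so result = 0.25
  (a → (a → b)): 0.5 > 0.25, so result = 0.25
  ((a ∨ a) → (a → (a → b))): 0.5 > 0.25, so result = 0.25
  ((¬b → b) → ((a ∨ a) → (a → (a → b)))): 1 > 0.25, so result = 0.25
Checking all 25 assignments confirms none give a value below 0.25.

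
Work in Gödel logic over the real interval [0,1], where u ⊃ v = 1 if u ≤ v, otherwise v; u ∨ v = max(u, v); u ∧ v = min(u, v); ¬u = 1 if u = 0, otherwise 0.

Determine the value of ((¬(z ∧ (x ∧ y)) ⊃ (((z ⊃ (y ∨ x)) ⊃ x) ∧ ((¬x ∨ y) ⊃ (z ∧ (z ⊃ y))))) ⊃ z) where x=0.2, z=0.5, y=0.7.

0.50

(x ∧ y) = min(0.2, 0.7) = 0.2
(z ∧ (x ∧ y)) = min(0.5, 0.2) = 0.2
¬(z ∧ (x ∧ y)): Gödel ¬ of 0.2 = 0 (operand ≠ 0)
(y ∨ x) = max(0.7, 0.2) = 0.7
(z ⊃ (y ∨ x)): 0.5 ≤ 0.7, so result = 1
((z ⊃ (y ∨ x)) ⊃ x): 1 > 0.2, so result = 0.2
¬x: Gödel ¬ of 0.2 = 0 (operand ≠ 0)
(¬x ∨ y) = max(0, 0.7) = 0.7
(z ⊃ y): 0.5 ≤ 0.7, so result = 1
(z ∧ (z ⊃ y)) = min(0.5, 1) = 0.5
((¬x ∨ y) ⊃ (z ∧ (z ⊃ y))): 0.7 > 0.5, so result = 0.5
(((z ⊃ (y ∨ x)) ⊃ x) ∧ ((¬x ∨ y) ⊃ (z ∧ (z ⊃ y)))) = min(0.2, 0.5) = 0.2
(¬(z ∧ (x ∧ y)) ⊃ (((z ⊃ (y ∨ x)) ⊃ x) ∧ ((¬x ∨ y) ⊃ (z ∧ (z ⊃ y))))): 0 ≤ 0.2, so result = 1
((¬(z ∧ (x ∧ y)) ⊃ (((z ⊃ (y ∨ x)) ⊃ x) ∧ ((¬x ∨ y) ⊃ (z ∧ (z ⊃ y))))) ⊃ z): 1 > 0.5, so result = 0.5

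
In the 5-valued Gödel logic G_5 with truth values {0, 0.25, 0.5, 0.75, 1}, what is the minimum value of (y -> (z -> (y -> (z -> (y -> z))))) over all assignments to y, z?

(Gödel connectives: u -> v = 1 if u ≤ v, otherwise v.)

1.00

Every assignment gives 1. For instance at y = 0, z = 0:
  (y -> z): 0 ≤ 0, so result = 1
  (z -> (y -> z)): 0 ≤ 1, so result = 1
  (y -> (z -> (y -> z))): 0 ≤ 1, so result = 1
  (z -> (y -> (z -> (y -> z)))): 0 ≤ 1, so result = 1
  (y -> (z -> (y -> (z -> (y -> z))))): 0 ≤ 1, so result = 1
All 25 assignments give value 1 — the formula is a G_5-tautology.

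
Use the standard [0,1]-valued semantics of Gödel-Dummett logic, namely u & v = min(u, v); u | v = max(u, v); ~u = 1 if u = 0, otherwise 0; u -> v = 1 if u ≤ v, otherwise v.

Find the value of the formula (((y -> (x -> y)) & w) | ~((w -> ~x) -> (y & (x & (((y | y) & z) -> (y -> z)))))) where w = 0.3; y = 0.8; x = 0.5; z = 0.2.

0.30

(x -> y): 0.5 ≤ 0.8, so result = 1
(y -> (x -> y)): 0.8 ≤ 1, so result = 1
((y -> (x -> y)) & w) = min(1, 0.3) = 0.3
~x: Gödel ¬ of 0.5 = 0 (operand ≠ 0)
(w -> ~x): 0.3 > 0, so result = 0
(y | y) = max(0.8, 0.8) = 0.8
((y | y) & z) = min(0.8, 0.2) = 0.2
(y -> z): 0.8 > 0.2, so result = 0.2
(((y | y) & z) -> (y -> z)): 0.2 ≤ 0.2, so result = 1
(x & (((y | y) & z) -> (y -> z))) = min(0.5, 1) = 0.5
(y & (x & (((y | y) & z) -> (y -> z)))) = min(0.8, 0.5) = 0.5
((w -> ~x) -> (y & (x & (((y | y) & z) -> (y -> z))))): 0 ≤ 0.5, so result = 1
~((w -> ~x) -> (y & (x & (((y | y) & z) -> (y -> z))))): Gödel ¬ of 1 = 0 (operand ≠ 0)
(((y -> (x -> y)) & w) | ~((w -> ~x) -> (y & (x & (((y | y) & z) -> (y -> z)))))) = max(0.3, 0) = 0.3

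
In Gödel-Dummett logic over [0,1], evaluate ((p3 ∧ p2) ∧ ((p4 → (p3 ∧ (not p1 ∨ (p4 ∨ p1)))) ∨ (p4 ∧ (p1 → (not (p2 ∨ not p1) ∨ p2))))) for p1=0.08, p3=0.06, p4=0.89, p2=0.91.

0.06

(p3 ∧ p2) = min(0.06, 0.91) = 0.06
not p1: Gödel ¬ of 0.08 = 0 (operand ≠ 0)
(p4 ∨ p1) = max(0.89, 0.08) = 0.89
(not p1 ∨ (p4 ∨ p1)) = max(0, 0.89) = 0.89
(p3 ∧ (not p1 ∨ (p4 ∨ p1))) = min(0.06, 0.89) = 0.06
(p4 → (p3 ∧ (not p1 ∨ (p4 ∨ p1)))): 0.89 > 0.06, so result = 0.06
not p1: Gödel ¬ of 0.08 = 0 (operand ≠ 0)
(p2 ∨ not p1) = max(0.91, 0) = 0.91
not (p2 ∨ not p1): Gödel ¬ of 0.91 = 0 (operand ≠ 0)
(not (p2 ∨ not p1) ∨ p2) = max(0, 0.91) = 0.91
(p1 → (not (p2 ∨ not p1) ∨ p2)): 0.08 ≤ 0.91, so result = 1
(p4 ∧ (p1 → (not (p2 ∨ not p1) ∨ p2))) = min(0.89, 1) = 0.89
((p4 → (p3 ∧ (not p1 ∨ (p4 ∨ p1)))) ∨ (p4 ∧ (p1 → (not (p2 ∨ not p1) ∨ p2)))) = max(0.06, 0.89) = 0.89
((p3 ∧ p2) ∧ ((p4 → (p3 ∧ (not p1 ∨ (p4 ∨ p1)))) ∨ (p4 ∧ (p1 → (not (p2 ∨ not p1) ∨ p2))))) = min(0.06, 0.89) = 0.06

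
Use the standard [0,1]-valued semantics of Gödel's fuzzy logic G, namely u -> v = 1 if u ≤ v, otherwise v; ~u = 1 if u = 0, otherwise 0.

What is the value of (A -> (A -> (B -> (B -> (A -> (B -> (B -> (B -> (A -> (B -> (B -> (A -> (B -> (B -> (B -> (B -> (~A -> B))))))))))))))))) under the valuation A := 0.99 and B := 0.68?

1.00

~A: Gödel ¬ of 0.99 = 0 (operand ≠ 0)
(~A -> B): 0 ≤ 0.68, so result = 1
(B -> (~A -> B)): 0.68 ≤ 1, so result = 1
(B -> (B -> (~A -> B))): 0.68 ≤ 1, so result = 1
(B -> (B -> (B -> (~A -> B)))): 0.68 ≤ 1, so result = 1
(B -> (B -> (B -> (B -> (~A -> B))))): 0.68 ≤ 1, so result = 1
(A -> (B -> (B -> (B -> (B -> (~A -> B)))))): 0.99 ≤ 1, so result = 1
(B -> (A -> (B -> (B -> (B -> (B -> (~A -> B))))))): 0.68 ≤ 1, so result = 1
(B -> (B -> (A -> (B -> (B -> (B -> (B -> (~A -> B)))))))): 0.68 ≤ 1, so result = 1
(A -> (B -> (B -> (A -> (B -> (B -> (B -> (B -> (~A -> B))))))))): 0.99 ≤ 1, so result = 1
(B -> (A -> (B -> (B -> (A -> (B -> (B -> (B -> (B -> (~A -> B)))))))))): 0.68 ≤ 1, so result = 1
(B -> (B -> (A -> (B -> (B -> (A -> (B -> (B -> (B -> (B -> (~A -> B))))))))))): 0.68 ≤ 1, so result = 1
(B -> (B -> (B -> (A -> (B -> (B -> (A -> (B -> (B -> (B -> (B -> (~A -> B)))))))))))): 0.68 ≤ 1, so result = 1
(A -> (B -> (B -> (B -> (A -> (B -> (B -> (A -> (B -> (B -> (B -> (B -> (~A -> B))))))))))))): 0.99 ≤ 1, so result = 1
(B -> (A -> (B -> (B -> (B -> (A -> (B -> (B -> (A -> (B -> (B -> (B -> (B -> (~A -> B)))))))))))))): 0.68 ≤ 1, so result = 1
(B -> (B -> (A -> (B -> (B -> (B -> (A -> (B -> (B -> (A -> (B -> (B -> (B -> (B -> (~A -> B))))))))))))))): 0.68 ≤ 1, so result = 1
(A -> (B -> (B -> (A -> (B -> (B -> (B -> (A -> (B -> (B -> (A -> (B -> (B -> (B -> (B -> (~A -> B)))))))))))))))): 0.99 ≤ 1, so result = 1
(A -> (A -> (B -> (B -> (A -> (B -> (B -> (B -> (A -> (B -> (B -> (A -> (B -> (B -> (B -> (B -> (~A -> B))))))))))))))))): 0.99 ≤ 1, so result = 1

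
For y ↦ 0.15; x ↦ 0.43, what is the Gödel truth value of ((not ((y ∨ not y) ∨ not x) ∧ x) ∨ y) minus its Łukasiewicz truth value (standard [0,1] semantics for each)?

0.00

Gödel evaluation:
  not y: Gödel ¬ of 0.15 = 0 (operand ≠ 0)
  (y ∨ not y) = max(0.15, 0) = 0.15
  not x: Gödel ¬ of 0.43 = 0 (operand ≠ 0)
  ((y ∨ not y) ∨ not x) = max(0.15, 0) = 0.15
  not ((y ∨ not y) ∨ not x): Gödel ¬ of 0.15 = 0 (operand ≠ 0)
  (not ((y ∨ not y) ∨ not x) ∧ x) = min(0, 0.43) = 0
  ((not ((y ∨ not y) ∨ not x) ∧ x) ∨ y) = max(0, 0.15) = 0.15
  Gödel value = 0.15
Łukasiewicz evaluation:
  not y: Łukasiewicz ¬ gives 1 − 0.15 = 0.85
  (y ∨ not y) = max(0.15, 0.85) = 0.85
  not x: Łukasiewicz ¬ gives 1 − 0.43 = 0.57
  ((y ∨ not y) ∨ not x) = max(0.85, 0.57) = 0.85
  not ((y ∨ not y) ∨ not x): Łukasiewicz ¬ gives 1 − 0.85 = 0.15
  (not ((y ∨ not y) ∨ not x) ∧ x) = min(0.15, 0.43) = 0.15
  ((not ((y ∨ not y) ∨ not x) ∧ x) ∨ y) = max(0.15, 0.15) = 0.15
  Łukasiewicz value = 0.15
Difference: 0.15 − 0.15 = 0.00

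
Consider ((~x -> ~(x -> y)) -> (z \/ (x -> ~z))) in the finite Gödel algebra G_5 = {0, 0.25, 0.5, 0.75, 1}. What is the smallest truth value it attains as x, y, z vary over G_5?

0.25

The minimum is attained at x = 0.25, y = 0, z = 0.25:
  ~x: Gödel ¬ of 0.25 = 0 (operand ≠ 0)
  (x -> y): 0.25 > 0, so result = 0
  ~(x -> y): Gödel ¬ of 0 = 1 (operand is 0)
  (~x -> ~(x -> y)): 0 ≤ 1, so result = 1
  ~z: Gödel ¬ of 0.25 = 0 (operand ≠ 0)
  (x -> ~z): 0.25 > 0, so result = 0
  (z \/ (x -> ~z)) = max(0.25, 0) = 0.25
  ((~x -> ~(x -> y)) -> (z \/ (x -> ~z))): 1 > 0.25, so result = 0.25
Checking all 125 assignments confirms none give a value below 0.25.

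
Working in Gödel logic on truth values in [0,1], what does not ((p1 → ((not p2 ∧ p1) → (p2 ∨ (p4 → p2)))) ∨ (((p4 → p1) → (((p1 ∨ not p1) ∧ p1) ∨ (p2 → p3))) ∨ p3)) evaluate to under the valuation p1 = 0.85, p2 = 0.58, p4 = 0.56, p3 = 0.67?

0.00

not p2: Gödel ¬ of 0.58 = 0 (operand ≠ 0)
(not p2 ∧ p1) = min(0, 0.85) = 0
(p4 → p2): 0.56 ≤ 0.58, so result = 1
(p2 ∨ (p4 → p2)) = max(0.58, 1) = 1
((not p2 ∧ p1) → (p2 ∨ (p4 → p2))): 0 ≤ 1, so result = 1
(p1 → ((not p2 ∧ p1) → (p2 ∨ (p4 → p2)))): 0.85 ≤ 1, so result = 1
(p4 → p1): 0.56 ≤ 0.85, so result = 1
not p1: Gödel ¬ of 0.85 = 0 (operand ≠ 0)
(p1 ∨ not p1) = max(0.85, 0) = 0.85
((p1 ∨ not p1) ∧ p1) = min(0.85, 0.85) = 0.85
(p2 → p3): 0.58 ≤ 0.67, so result = 1
(((p1 ∨ not p1) ∧ p1) ∨ (p2 → p3)) = max(0.85, 1) = 1
((p4 → p1) → (((p1 ∨ not p1) ∧ p1) ∨ (p2 → p3))): 1 ≤ 1, so result = 1
(((p4 → p1) → (((p1 ∨ not p1) ∧ p1) ∨ (p2 → p3))) ∨ p3) = max(1, 0.67) = 1
((p1 → ((not p2 ∧ p1) → (p2 ∨ (p4 → p2)))) ∨ (((p4 → p1) → (((p1 ∨ not p1) ∧ p1) ∨ (p2 → p3))) ∨ p3)) = max(1, 1) = 1
not ((p1 → ((not p2 ∧ p1) → (p2 ∨ (p4 → p2)))) ∨ (((p4 → p1) → (((p1 ∨ not p1) ∧ p1) ∨ (p2 → p3))) ∨ p3)): Gödel ¬ of 1 = 0 (operand ≠ 0)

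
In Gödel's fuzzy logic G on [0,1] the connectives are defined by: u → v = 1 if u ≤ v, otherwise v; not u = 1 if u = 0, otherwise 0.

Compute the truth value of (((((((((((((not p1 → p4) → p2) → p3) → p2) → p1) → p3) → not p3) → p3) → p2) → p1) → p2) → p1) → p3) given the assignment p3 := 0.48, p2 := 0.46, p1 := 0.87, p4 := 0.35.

0.48

not p1: Gödel ¬ of 0.87 = 0 (operand ≠ 0)
(not p1 → p4): 0 ≤ 0.35, so result = 1
((not p1 → p4) → p2): 1 > 0.46, so result = 0.46
(((not p1 → p4) → p2) → p3): 0.46 ≤ 0.48, so result = 1
((((not p1 → p4) → p2) → p3) → p2): 1 > 0.46, so result = 0.46
(((((not p1 → p4) → p2) → p3) → p2) → p1): 0.46 ≤ 0.87, so result = 1
((((((not p1 → p4) → p2) → p3) → p2) → p1) → p3): 1 > 0.48, so result = 0.48
not p3: Gödel ¬ of 0.48 = 0 (operand ≠ 0)
(((((((not p1 → p4) → p2) → p3) → p2) → p1) → p3) → not p3): 0.48 > 0, so result = 0
((((((((not p1 → p4) → p2) → p3) → p2) → p1) → p3) → not p3) → p3): 0 ≤ 0.48, so result = 1
(((((((((not p1 → p4) → p2) → p3) → p2) → p1) → p3) → not p3) → p3) → p2): 1 > 0.46, so result = 0.46
((((((((((not p1 → p4) → p2) → p3) → p2) → p1) → p3) → not p3) → p3) → p2) → p1): 0.46 ≤ 0.87, so result = 1
(((((((((((not p1 → p4) → p2) → p3) → p2) → p1) → p3) → not p3) → p3) → p2) → p1) → p2): 1 > 0.46, so result = 0.46
((((((((((((not p1 → p4) → p2) → p3) → p2) → p1) → p3) → not p3) → p3) → p2) → p1) → p2) → p1): 0.46 ≤ 0.87, so result = 1
(((((((((((((not p1 → p4) → p2) → p3) → p2) → p1) → p3) → not p3) → p3) → p2) → p1) → p2) → p1) → p3): 1 > 0.48, so result = 0.48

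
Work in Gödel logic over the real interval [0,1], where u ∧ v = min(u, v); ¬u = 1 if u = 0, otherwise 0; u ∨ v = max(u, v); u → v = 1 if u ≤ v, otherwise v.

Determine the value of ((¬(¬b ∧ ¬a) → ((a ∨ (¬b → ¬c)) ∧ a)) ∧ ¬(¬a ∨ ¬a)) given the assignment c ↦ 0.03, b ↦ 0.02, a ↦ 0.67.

¬b: Gödel ¬ of 0.02 = 0 (operand ≠ 0)
¬a: Gödel ¬ of 0.67 = 0 (operand ≠ 0)
(¬b ∧ ¬a) = min(0, 0) = 0
¬(¬b ∧ ¬a): Gödel ¬ of 0 = 1 (operand is 0)
¬b: Gödel ¬ of 0.02 = 0 (operand ≠ 0)
¬c: Gödel ¬ of 0.03 = 0 (operand ≠ 0)
(¬b → ¬c): 0 ≤ 0, so result = 1
(a ∨ (¬b → ¬c)) = max(0.67, 1) = 1
((a ∨ (¬b → ¬c)) ∧ a) = min(1, 0.67) = 0.67
(¬(¬b ∧ ¬a) → ((a ∨ (¬b → ¬c)) ∧ a)): 1 > 0.67, so result = 0.67
¬a: Gödel ¬ of 0.67 = 0 (operand ≠ 0)
¬a: Gödel ¬ of 0.67 = 0 (operand ≠ 0)
(¬a ∨ ¬a) = max(0, 0) = 0
¬(¬a ∨ ¬a): Gödel ¬ of 0 = 1 (operand is 0)
((¬(¬b ∧ ¬a) → ((a ∨ (¬b → ¬c)) ∧ a)) ∧ ¬(¬a ∨ ¬a)) = min(0.67, 1) = 0.67

0.67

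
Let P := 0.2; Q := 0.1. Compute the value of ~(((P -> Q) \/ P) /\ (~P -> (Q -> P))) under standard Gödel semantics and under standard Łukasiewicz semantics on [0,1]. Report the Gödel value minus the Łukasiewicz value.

-0.10

Gödel evaluation:
  (P -> Q): 0.2 > 0.1, so result = 0.1
  ((P -> Q) \/ P) = max(0.1, 0.2) = 0.2
  ~P: Gödel ¬ of 0.2 = 0 (operand ≠ 0)
  (Q -> P): 0.1 ≤ 0.2, so result = 1
  (~P -> (Q -> P)): 0 ≤ 1, so result = 1
  (((P -> Q) \/ P) /\ (~P -> (Q -> P))) = min(0.2, 1) = 0.2
  ~(((P -> Q) \/ P) /\ (~P -> (Q -> P))): Gödel ¬ of 0.2 = 0 (operand ≠ 0)
  Gödel value = 0
Łukasiewicz evaluation:
  (P -> Q): min(1, 1 − 0.2 + 0.1) = 0.9
  ((P -> Q) \/ P) = max(0.9, 0.2) = 0.9
  ~P: Łukasiewicz ¬ gives 1 − 0.2 = 0.8
  (Q -> P): min(1, 1 − 0.1 + 0.2) = 1
  (~P -> (Q -> P)): min(1, 1 − 0.8 + 1) = 1
  (((P -> Q) \/ P) /\ (~P -> (Q -> P))) = min(0.9, 1) = 0.9
  ~(((P -> Q) \/ P) /\ (~P -> (Q -> P))): Łukasiewicz ¬ gives 1 − 0.9 = 0.1
  Łukasiewicz value = 0.1
Difference: 0 − 0.1 = -0.10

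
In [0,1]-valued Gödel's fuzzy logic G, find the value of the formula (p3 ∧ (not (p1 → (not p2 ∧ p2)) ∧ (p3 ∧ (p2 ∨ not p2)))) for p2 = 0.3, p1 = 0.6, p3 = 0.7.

not p2: Gödel ¬ of 0.3 = 0 (operand ≠ 0)
(not p2 ∧ p2) = min(0, 0.3) = 0
(p1 → (not p2 ∧ p2)): 0.6 > 0, so result = 0
not (p1 → (not p2 ∧ p2)): Gödel ¬ of 0 = 1 (operand is 0)
not p2: Gödel ¬ of 0.3 = 0 (operand ≠ 0)
(p2 ∨ not p2) = max(0.3, 0) = 0.3
(p3 ∧ (p2 ∨ not p2)) = min(0.7, 0.3) = 0.3
(not (p1 → (not p2 ∧ p2)) ∧ (p3 ∧ (p2 ∨ not p2))) = min(1, 0.3) = 0.3
(p3 ∧ (not (p1 → (not p2 ∧ p2)) ∧ (p3 ∧ (p2 ∨ not p2)))) = min(0.7, 0.3) = 0.3

0.30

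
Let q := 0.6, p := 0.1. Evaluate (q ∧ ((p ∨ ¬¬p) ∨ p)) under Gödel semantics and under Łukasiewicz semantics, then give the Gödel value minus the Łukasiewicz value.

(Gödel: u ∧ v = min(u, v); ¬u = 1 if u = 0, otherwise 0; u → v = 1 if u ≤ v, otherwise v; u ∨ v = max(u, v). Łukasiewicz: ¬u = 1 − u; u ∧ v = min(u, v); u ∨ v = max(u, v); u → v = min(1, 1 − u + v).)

Gödel evaluation:
  ¬p: Gödel ¬ of 0.1 = 0 (operand ≠ 0)
  ¬¬p: Gödel ¬ of 0 = 1 (operand is 0)
  (p ∨ ¬¬p) = max(0.1, 1) = 1
  ((p ∨ ¬¬p) ∨ p) = max(1, 0.1) = 1
  (q ∧ ((p ∨ ¬¬p) ∨ p)) = min(0.6, 1) = 0.6
  Gödel value = 0.6
Łukasiewicz evaluation:
  ¬p: Łukasiewicz ¬ gives 1 − 0.1 = 0.9
  ¬¬p: Łukasiewicz ¬ gives 1 − 0.9 = 0.1
  (p ∨ ¬¬p) = max(0.1, 0.1) = 0.1
  ((p ∨ ¬¬p) ∨ p) = max(0.1, 0.1) = 0.1
  (q ∧ ((p ∨ ¬¬p) ∨ p)) = min(0.6, 0.1) = 0.1
  Łukasiewicz value = 0.1
Difference: 0.6 − 0.1 = 0.50

0.50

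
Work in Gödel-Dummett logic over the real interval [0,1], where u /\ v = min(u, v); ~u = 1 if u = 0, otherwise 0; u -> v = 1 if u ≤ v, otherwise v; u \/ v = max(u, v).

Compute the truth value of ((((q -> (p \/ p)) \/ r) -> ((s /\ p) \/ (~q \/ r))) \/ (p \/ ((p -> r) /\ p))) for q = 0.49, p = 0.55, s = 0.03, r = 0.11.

(p \/ p) = max(0.55, 0.55) = 0.55
(q -> (p \/ p)): 0.49 ≤ 0.55, so result = 1
((q -> (p \/ p)) \/ r) = max(1, 0.11) = 1
(s /\ p) = min(0.03, 0.55) = 0.03
~q: Gödel ¬ of 0.49 = 0 (operand ≠ 0)
(~q \/ r) = max(0, 0.11) = 0.11
((s /\ p) \/ (~q \/ r)) = max(0.03, 0.11) = 0.11
(((q -> (p \/ p)) \/ r) -> ((s /\ p) \/ (~q \/ r))): 1 > 0.11, so result = 0.11
(p -> r): 0.55 > 0.11, so result = 0.11
((p -> r) /\ p) = min(0.11, 0.55) = 0.11
(p \/ ((p -> r) /\ p)) = max(0.55, 0.11) = 0.55
((((q -> (p \/ p)) \/ r) -> ((s /\ p) \/ (~q \/ r))) \/ (p \/ ((p -> r) /\ p))) = max(0.11, 0.55) = 0.55

0.55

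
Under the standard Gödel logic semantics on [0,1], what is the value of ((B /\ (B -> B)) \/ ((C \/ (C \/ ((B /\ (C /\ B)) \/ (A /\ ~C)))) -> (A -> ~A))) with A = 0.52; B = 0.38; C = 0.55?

(B -> B): 0.38 ≤ 0.38, so result = 1
(B /\ (B -> B)) = min(0.38, 1) = 0.38
(C /\ B) = min(0.55, 0.38) = 0.38
(B /\ (C /\ B)) = min(0.38, 0.38) = 0.38
~C: Gödel ¬ of 0.55 = 0 (operand ≠ 0)
(A /\ ~C) = min(0.52, 0) = 0
((B /\ (C /\ B)) \/ (A /\ ~C)) = max(0.38, 0) = 0.38
(C \/ ((B /\ (C /\ B)) \/ (A /\ ~C))) = max(0.55, 0.38) = 0.55
(C \/ (C \/ ((B /\ (C /\ B)) \/ (A /\ ~C)))) = max(0.55, 0.55) = 0.55
~A: Gödel ¬ of 0.52 = 0 (operand ≠ 0)
(A -> ~A): 0.52 > 0, so result = 0
((C \/ (C \/ ((B /\ (C /\ B)) \/ (A /\ ~C)))) -> (A -> ~A)): 0.55 > 0, so result = 0
((B /\ (B -> B)) \/ ((C \/ (C \/ ((B /\ (C /\ B)) \/ (A /\ ~C)))) -> (A -> ~A))) = max(0.38, 0) = 0.38

0.38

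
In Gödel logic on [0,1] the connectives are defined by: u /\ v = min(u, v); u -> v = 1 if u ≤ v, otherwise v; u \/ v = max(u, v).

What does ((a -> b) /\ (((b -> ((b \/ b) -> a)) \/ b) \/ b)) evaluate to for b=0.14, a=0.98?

(a -> b): 0.98 > 0.14, so result = 0.14
(b \/ b) = max(0.14, 0.14) = 0.14
((b \/ b) -> a): 0.14 ≤ 0.98, so result = 1
(b -> ((b \/ b) -> a)): 0.14 ≤ 1, so result = 1
((b -> ((b \/ b) -> a)) \/ b) = max(1, 0.14) = 1
(((b -> ((b \/ b) -> a)) \/ b) \/ b) = max(1, 0.14) = 1
((a -> b) /\ (((b -> ((b \/ b) -> a)) \/ b) \/ b)) = min(0.14, 1) = 0.14

0.14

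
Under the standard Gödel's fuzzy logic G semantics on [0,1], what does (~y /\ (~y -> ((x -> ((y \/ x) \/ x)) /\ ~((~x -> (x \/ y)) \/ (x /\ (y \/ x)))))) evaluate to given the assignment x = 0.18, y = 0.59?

0.00

~y: Gödel ¬ of 0.59 = 0 (operand ≠ 0)
~y: Gödel ¬ of 0.59 = 0 (operand ≠ 0)
(y \/ x) = max(0.59, 0.18) = 0.59
((y \/ x) \/ x) = max(0.59, 0.18) = 0.59
(x -> ((y \/ x) \/ x)): 0.18 ≤ 0.59, so result = 1
~x: Gödel ¬ of 0.18 = 0 (operand ≠ 0)
(x \/ y) = max(0.18, 0.59) = 0.59
(~x -> (x \/ y)): 0 ≤ 0.59, so result = 1
(y \/ x) = max(0.59, 0.18) = 0.59
(x /\ (y \/ x)) = min(0.18, 0.59) = 0.18
((~x -> (x \/ y)) \/ (x /\ (y \/ x))) = max(1, 0.18) = 1
~((~x -> (x \/ y)) \/ (x /\ (y \/ x))): Gödel ¬ of 1 = 0 (operand ≠ 0)
((x -> ((y \/ x) \/ x)) /\ ~((~x -> (x \/ y)) \/ (x /\ (y \/ x)))) = min(1, 0) = 0
(~y -> ((x -> ((y \/ x) \/ x)) /\ ~((~x -> (x \/ y)) \/ (x /\ (y \/ x))))): 0 ≤ 0, so result = 1
(~y /\ (~y -> ((x -> ((y \/ x) \/ x)) /\ ~((~x -> (x \/ y)) \/ (x /\ (y \/ x)))))) = min(0, 1) = 0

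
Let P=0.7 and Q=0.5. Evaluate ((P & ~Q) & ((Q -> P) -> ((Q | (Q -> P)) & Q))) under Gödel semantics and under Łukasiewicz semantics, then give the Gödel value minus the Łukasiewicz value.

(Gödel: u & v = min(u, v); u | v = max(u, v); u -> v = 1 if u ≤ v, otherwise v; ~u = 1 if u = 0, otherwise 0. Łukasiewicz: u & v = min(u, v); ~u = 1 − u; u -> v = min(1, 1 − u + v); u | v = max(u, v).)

-0.50

Gödel evaluation:
  ~Q: Gödel ¬ of 0.5 = 0 (operand ≠ 0)
  (P & ~Q) = min(0.7, 0) = 0
  (Q -> P): 0.5 ≤ 0.7, so result = 1
  (Q -> P): 0.5 ≤ 0.7, so result = 1
  (Q | (Q -> P)) = max(0.5, 1) = 1
  ((Q | (Q -> P)) & Q) = min(1, 0.5) = 0.5
  ((Q -> P) -> ((Q | (Q -> P)) & Q)): 1 > 0.5, so result = 0.5
  ((P & ~Q) & ((Q -> P) -> ((Q | (Q -> P)) & Q))) = min(0, 0.5) = 0
  Gödel value = 0
Łukasiewicz evaluation:
  ~Q: Łukasiewicz ¬ gives 1 − 0.5 = 0.5
  (P & ~Q) = min(0.7, 0.5) = 0.5
  (Q -> P): min(1, 1 − 0.5 + 0.7) = 1
  (Q -> P): min(1, 1 − 0.5 + 0.7) = 1
  (Q | (Q -> P)) = max(0.5, 1) = 1
  ((Q | (Q -> P)) & Q) = min(1, 0.5) = 0.5
  ((Q -> P) -> ((Q | (Q -> P)) & Q)): min(1, 1 − 1 + 0.5) = 0.5
  ((P & ~Q) & ((Q -> P) -> ((Q | (Q -> P)) & Q))) = min(0.5, 0.5) = 0.5
  Łukasiewicz value = 0.5
Difference: 0 − 0.5 = -0.50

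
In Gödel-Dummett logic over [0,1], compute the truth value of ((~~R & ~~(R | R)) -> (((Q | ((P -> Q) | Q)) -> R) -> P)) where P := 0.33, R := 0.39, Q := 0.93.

0.33

~R: Gödel ¬ of 0.39 = 0 (operand ≠ 0)
~~R: Gödel ¬ of 0 = 1 (operand is 0)
(R | R) = max(0.39, 0.39) = 0.39
~(R | R): Gödel ¬ of 0.39 = 0 (operand ≠ 0)
~~(R | R): Gödel ¬ of 0 = 1 (operand is 0)
(~~R & ~~(R | R)) = min(1, 1) = 1
(P -> Q): 0.33 ≤ 0.93, so result = 1
((P -> Q) | Q) = max(1, 0.93) = 1
(Q | ((P -> Q) | Q)) = max(0.93, 1) = 1
((Q | ((P -> Q) | Q)) -> R): 1 > 0.39, so result = 0.39
(((Q | ((P -> Q) | Q)) -> R) -> P): 0.39 > 0.33, so result = 0.33
((~~R & ~~(R | R)) -> (((Q | ((P -> Q) | Q)) -> R) -> P)): 1 > 0.33, so result = 0.33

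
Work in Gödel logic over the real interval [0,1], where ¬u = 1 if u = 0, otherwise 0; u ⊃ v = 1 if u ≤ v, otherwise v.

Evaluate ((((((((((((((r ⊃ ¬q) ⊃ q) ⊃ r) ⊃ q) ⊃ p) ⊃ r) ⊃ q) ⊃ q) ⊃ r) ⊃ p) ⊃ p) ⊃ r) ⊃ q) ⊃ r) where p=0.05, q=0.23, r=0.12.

0.12

¬q: Gödel ¬ of 0.23 = 0 (operand ≠ 0)
(r ⊃ ¬q): 0.12 > 0, so result = 0
((r ⊃ ¬q) ⊃ q): 0 ≤ 0.23, so result = 1
(((r ⊃ ¬q) ⊃ q) ⊃ r): 1 > 0.12, so result = 0.12
((((r ⊃ ¬q) ⊃ q) ⊃ r) ⊃ q): 0.12 ≤ 0.23, so result = 1
(((((r ⊃ ¬q) ⊃ q) ⊃ r) ⊃ q) ⊃ p): 1 > 0.05, so result = 0.05
((((((r ⊃ ¬q) ⊃ q) ⊃ r) ⊃ q) ⊃ p) ⊃ r): 0.05 ≤ 0.12, so result = 1
(((((((r ⊃ ¬q) ⊃ q) ⊃ r) ⊃ q) ⊃ p) ⊃ r) ⊃ q): 1 > 0.23, so result = 0.23
((((((((r ⊃ ¬q) ⊃ q) ⊃ r) ⊃ q) ⊃ p) ⊃ r) ⊃ q) ⊃ q): 0.23 ≤ 0.23, so result = 1
(((((((((r ⊃ ¬q) ⊃ q) ⊃ r) ⊃ q) ⊃ p) ⊃ r) ⊃ q) ⊃ q) ⊃ r): 1 > 0.12, so result = 0.12
((((((((((r ⊃ ¬q) ⊃ q) ⊃ r) ⊃ q) ⊃ p) ⊃ r) ⊃ q) ⊃ q) ⊃ r) ⊃ p): 0.12 > 0.05, so result = 0.05
(((((((((((r ⊃ ¬q) ⊃ q) ⊃ r) ⊃ q) ⊃ p) ⊃ r) ⊃ q) ⊃ q) ⊃ r) ⊃ p) ⊃ p): 0.05 ≤ 0.05, so result = 1
((((((((((((r ⊃ ¬q) ⊃ q) ⊃ r) ⊃ q) ⊃ p) ⊃ r) ⊃ q) ⊃ q) ⊃ r) ⊃ p) ⊃ p) ⊃ r): 1 > 0.12, so result = 0.12
(((((((((((((r ⊃ ¬q) ⊃ q) ⊃ r) ⊃ q) ⊃ p) ⊃ r) ⊃ q) ⊃ q) ⊃ r) ⊃ p) ⊃ p) ⊃ r) ⊃ q): 0.12 ≤ 0.23, so result = 1
((((((((((((((r ⊃ ¬q) ⊃ q) ⊃ r) ⊃ q) ⊃ p) ⊃ r) ⊃ q) ⊃ q) ⊃ r) ⊃ p) ⊃ p) ⊃ r) ⊃ q) ⊃ r): 1 > 0.12, so result = 0.12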